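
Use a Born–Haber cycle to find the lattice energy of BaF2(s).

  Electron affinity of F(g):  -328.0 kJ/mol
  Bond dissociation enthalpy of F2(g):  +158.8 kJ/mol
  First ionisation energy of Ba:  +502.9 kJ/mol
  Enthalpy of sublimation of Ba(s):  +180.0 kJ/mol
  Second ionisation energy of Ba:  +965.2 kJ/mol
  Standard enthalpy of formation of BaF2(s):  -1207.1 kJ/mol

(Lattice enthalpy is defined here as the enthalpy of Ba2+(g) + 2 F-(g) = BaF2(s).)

ΔHf° = 1·ΔHsub + 1·(ΣIE) + 1·D(F2) + 2·EA + U
-1207.1 = 1·(+180.0) + 1·(+1468.1) + 1·(+158.8) + 2·(-328.0) + U
U = -1207.1 − (+1150.9) = -2358.0 kJ/mol

U = -2358.0 kJ/mol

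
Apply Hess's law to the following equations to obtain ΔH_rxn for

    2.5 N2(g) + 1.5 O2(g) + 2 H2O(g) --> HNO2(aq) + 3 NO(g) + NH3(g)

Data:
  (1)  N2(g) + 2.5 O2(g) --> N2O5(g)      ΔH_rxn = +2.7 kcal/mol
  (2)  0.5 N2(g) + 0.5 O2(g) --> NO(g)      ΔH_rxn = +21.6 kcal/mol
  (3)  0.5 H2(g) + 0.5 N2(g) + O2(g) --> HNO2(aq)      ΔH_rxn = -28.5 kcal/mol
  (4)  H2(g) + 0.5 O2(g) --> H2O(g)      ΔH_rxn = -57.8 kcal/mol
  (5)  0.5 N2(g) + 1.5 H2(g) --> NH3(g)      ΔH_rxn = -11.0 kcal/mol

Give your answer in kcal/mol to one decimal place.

(1): not needed (N2O5(g) appears nowhere else).
(2) × 3 (×3 to match 3 NO(g) in the target): (3)·(+21.6) = +64.8 kcal/mol
(3) as written (HNO2(aq) already on the product side): -28.5 kcal/mol
(4) reversed and × 2 (H2O(g) must end up as a reactant; ×2 to match 2 H2O(g) in the target): (-2)·(-57.8) = +115.6 kcal/mol
(5) as written (NH3(g) already on the product side): -11.0 kcal/mol
By Hess's law, ΔH_rxn = (+64.8) + (-28.5) + (+115.6) + (-11.0) = 140.9 kcal/mol

ΔH_rxn = 140.9 kcal/mol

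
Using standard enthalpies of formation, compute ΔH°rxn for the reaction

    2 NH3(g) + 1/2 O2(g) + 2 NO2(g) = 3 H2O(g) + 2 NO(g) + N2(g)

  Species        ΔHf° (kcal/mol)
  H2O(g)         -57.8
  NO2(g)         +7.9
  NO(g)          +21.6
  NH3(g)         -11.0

ΔH°rxn = -124.0 kcal/mol

Products: 3·(-57.8) + 2·(+21.6) + 1·(+0.0) = -130.2
Reactants: 2·(-11.0) + 1/2·(+0.0) + 2·(+7.9) = -6.2
ΔH°rxn = (-130.2) − (-6.2) = -124.0 kcal/mol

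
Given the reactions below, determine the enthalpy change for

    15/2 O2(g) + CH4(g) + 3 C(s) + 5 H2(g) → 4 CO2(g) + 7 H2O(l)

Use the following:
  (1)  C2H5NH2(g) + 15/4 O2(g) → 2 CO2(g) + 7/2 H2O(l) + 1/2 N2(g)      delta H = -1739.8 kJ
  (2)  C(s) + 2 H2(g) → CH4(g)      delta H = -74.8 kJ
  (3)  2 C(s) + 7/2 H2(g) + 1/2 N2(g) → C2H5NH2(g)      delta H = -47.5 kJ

delta H = -3499.8 kJ

(1) × 2 (×2 to match 4 CO2(g) in the target): (2)·(-1739.8) = -3479.6 kJ
(2) reversed (CH4(g) must end up as a reactant): +74.8 kJ
(3) × 2: (2)·(-47.5) = -95.0 kJ
By Hess's law, delta H = (-3479.6) + (+74.8) + (-95.0) = -3499.8 kJ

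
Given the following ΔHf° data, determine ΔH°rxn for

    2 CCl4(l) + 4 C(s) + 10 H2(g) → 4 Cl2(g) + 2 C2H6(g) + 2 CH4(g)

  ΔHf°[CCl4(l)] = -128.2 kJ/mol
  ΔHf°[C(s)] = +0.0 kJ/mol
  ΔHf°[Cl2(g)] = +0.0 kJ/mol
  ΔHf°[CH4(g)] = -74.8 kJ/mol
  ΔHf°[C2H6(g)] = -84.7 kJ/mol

Products: 4·(+0.0) + 2·(-84.7) + 2·(-74.8) = -319.0
Reactants: 2·(-128.2) + 4·(+0.0) + 10·(+0.0) = -256.4
ΔH°rxn = (-319.0) − (-256.4) = -62.6 kJ/mol

ΔH°rxn = -62.6 kJ/mol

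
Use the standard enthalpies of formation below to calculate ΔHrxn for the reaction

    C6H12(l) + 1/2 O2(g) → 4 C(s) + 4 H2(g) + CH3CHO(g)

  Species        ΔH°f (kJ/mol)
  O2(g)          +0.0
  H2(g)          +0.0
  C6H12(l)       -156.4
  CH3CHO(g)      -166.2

ΔHrxn = -9.8 kJ/mol

Products: 4·(+0.0) + 4·(+0.0) + 1·(-166.2) = -166.2
Reactants: 1·(-156.4) + 1/2·(+0.0) = -156.4
ΔHrxn = (-166.2) − (-156.4) = -9.8 kJ/mol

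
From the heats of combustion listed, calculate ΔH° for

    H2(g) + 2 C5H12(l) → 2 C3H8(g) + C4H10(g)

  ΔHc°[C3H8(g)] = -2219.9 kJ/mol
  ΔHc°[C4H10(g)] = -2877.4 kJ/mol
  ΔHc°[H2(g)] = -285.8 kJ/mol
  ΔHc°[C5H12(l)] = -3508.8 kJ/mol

With combustion enthalpies, reactants minus products:
= [1·(-285.8) + 2·(-3508.8)] − [2·(-2219.9) + 1·(-2877.4)]
= 13.8 kJ/mol

ΔH° = 13.8 kJ/mol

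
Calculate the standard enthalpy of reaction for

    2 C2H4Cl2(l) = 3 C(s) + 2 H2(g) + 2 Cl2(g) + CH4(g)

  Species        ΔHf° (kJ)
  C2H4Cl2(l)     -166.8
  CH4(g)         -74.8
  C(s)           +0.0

ΔH°rxn = Σ nΔHf°(products) − Σ nΔHf°(reactants).
Products: 3·(+0.0) + 2·(+0.0) + 2·(+0.0) + 1·(-74.8) = -74.8
Reactants: 2·(-166.8) = -333.6
ΔH_rxn = (-74.8) − (-333.6) = 258.8 kJ

ΔH_rxn = 258.8 kJ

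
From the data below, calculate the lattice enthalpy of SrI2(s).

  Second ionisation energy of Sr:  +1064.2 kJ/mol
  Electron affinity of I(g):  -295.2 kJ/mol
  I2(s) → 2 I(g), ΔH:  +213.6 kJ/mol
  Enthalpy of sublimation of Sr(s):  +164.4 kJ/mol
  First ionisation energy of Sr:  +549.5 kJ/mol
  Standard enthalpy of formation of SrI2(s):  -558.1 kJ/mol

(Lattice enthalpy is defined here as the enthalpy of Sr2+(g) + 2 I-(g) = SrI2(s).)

U = -1959.4 kJ/mol

ΔHf° = 1·ΔHsub + 1·(ΣIE) + 1·D(I2) + 2·EA + U
-558.1 = 1·(+164.4) + 1·(+1613.7) + 1·(+213.6) + 2·(-295.2) + U
U = -558.1 − (+1401.3) = -1959.4 kJ/mol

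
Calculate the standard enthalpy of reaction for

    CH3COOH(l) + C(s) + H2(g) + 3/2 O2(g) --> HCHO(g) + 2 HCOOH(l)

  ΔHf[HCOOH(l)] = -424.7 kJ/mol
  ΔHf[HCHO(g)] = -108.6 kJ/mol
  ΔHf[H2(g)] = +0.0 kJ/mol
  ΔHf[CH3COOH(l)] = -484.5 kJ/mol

ΔH_rxn = -473.5 kJ/mol

ΔH°rxn = Σ nΔHf°(products) − Σ nΔHf°(reactants).
Products: 1·(-108.6) + 2·(-424.7) = -958.0
Reactants: 1·(-484.5) + 1·(+0.0) + 1·(+0.0) + 3/2·(+0.0) = -484.5
ΔH_rxn = (-958.0) − (-484.5) = -473.5 kJ/mol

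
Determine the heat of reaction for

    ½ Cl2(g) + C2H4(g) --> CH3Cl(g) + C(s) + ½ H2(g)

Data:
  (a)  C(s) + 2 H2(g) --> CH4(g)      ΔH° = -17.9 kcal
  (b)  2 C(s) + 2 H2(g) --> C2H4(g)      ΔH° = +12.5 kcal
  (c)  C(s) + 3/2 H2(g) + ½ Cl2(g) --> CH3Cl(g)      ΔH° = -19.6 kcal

(a): not needed (CH4(g) appears nowhere else).
(b) reversed (reverse to put C2H4(g) on the reactant side): -12.5 kcal
(c) as written (CH3Cl(g) already on the product side): -19.6 kcal
ΔH° = (-1)·(+12.5) + (1)·(-19.6) = -32.1 kcal

ΔH° = -32.1 kcal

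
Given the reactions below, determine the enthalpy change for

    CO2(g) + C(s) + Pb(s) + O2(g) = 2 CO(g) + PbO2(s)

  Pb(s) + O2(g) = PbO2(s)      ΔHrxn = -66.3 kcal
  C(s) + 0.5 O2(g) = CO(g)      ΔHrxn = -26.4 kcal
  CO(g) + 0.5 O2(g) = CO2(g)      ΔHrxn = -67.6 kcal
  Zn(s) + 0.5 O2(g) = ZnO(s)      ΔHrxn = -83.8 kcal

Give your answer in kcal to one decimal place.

ΔHrxn = -25.1 kcal

equation 1 as written: -66.3 kcal
equation 2 as written: -26.4 kcal
equation 3 reversed: +67.6 kcal
equation 4: not needed.
Since enthalpy is a state function, ΔHrxn = (1)·(-66.3) + (1)·(-26.4) + (-1)·(-67.6) = -25.1 kcal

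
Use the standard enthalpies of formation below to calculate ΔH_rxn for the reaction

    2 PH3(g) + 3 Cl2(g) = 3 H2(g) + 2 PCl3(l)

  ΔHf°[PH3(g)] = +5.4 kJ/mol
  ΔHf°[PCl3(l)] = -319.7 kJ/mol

ΔH_rxn = -650.2 kJ/mol

Products: 3·(+0.0) + 2·(-319.7) = -639.4
Reactants: 2·(+5.4) + 3·(+0.0) = +10.8
ΔH_rxn = (-639.4) − (+10.8) = -650.2 kJ/mol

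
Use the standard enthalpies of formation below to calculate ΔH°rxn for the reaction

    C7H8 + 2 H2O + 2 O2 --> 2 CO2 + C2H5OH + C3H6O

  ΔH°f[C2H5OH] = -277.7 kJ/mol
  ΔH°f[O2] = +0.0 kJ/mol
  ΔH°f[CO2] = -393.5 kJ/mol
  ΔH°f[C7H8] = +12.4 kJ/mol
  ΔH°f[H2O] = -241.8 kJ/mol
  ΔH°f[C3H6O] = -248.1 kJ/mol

ΔH°rxn = -841.6 kJ/mol

Products: 2·(-393.5) + 1·(-277.7) + 1·(-248.1) = -1312.8
Reactants: 1·(+12.4) + 2·(-241.8) + 2·(+0.0) = -471.2
ΔH°rxn = (-1312.8) − (-471.2) = -841.6 kJ/mol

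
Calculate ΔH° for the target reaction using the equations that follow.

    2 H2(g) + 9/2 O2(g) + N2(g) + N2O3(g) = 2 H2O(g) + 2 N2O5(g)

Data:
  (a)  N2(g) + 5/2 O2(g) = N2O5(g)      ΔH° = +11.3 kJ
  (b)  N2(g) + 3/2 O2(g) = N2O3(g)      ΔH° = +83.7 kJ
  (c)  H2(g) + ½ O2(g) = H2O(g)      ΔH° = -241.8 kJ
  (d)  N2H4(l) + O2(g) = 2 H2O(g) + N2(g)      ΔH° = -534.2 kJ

(a) × 2: (2)·(+11.3) = +22.6 kJ
(b) reversed: -83.7 kJ
(c) × 2: (2)·(-241.8) = -483.6 kJ
(d): not needed.
Summing the manipulated equations, ΔH° = (2)·(+11.3) + (-1)·(+83.7) + (2)·(-241.8) = -544.7 kJ

ΔH° = -544.7 kJ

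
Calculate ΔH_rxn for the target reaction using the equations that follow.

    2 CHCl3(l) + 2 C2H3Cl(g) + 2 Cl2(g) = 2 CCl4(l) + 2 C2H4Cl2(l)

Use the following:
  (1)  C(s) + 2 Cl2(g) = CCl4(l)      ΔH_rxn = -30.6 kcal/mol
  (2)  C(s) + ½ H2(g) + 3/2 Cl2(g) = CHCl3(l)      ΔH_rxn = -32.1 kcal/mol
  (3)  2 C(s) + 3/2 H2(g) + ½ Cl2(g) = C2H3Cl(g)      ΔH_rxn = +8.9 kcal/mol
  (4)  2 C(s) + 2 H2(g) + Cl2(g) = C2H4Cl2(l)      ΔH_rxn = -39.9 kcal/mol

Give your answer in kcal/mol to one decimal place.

(1) × 2: (2)·(-30.6) = -61.2 kcal/mol
(2) reversed and × 2: (-2)·(-32.1) = +64.2 kcal/mol
(3) reversed and × 2: (-2)·(+8.9) = -17.8 kcal/mol
(4) × 2: (2)·(-39.9) = -79.8 kcal/mol
Combining the equations, ΔH_rxn = (2)·(-30.6) + (-2)·(-32.1) + (-2)·(+8.9) + (2)·(-39.9) = -94.6 kcal/mol

ΔH_rxn = -94.6 kcal/mol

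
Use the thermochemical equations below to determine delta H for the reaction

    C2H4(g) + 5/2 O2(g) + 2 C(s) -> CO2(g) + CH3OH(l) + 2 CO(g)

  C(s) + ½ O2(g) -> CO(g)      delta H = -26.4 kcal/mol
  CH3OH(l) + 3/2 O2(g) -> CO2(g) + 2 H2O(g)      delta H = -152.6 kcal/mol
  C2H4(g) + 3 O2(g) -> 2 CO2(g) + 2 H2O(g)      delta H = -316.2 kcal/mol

delta H = -216.4 kcal/mol

equation 1 × 2 (×2 to match 2 CO(g) in the target): (2)·(-26.4) = -52.8 kcal/mol
equation 2 reversed (CH3OH(l) must end up as a product): +152.6 kcal/mol
equation 3 as written (C2H4(g) already on the reactant side): -316.2 kcal/mol
delta H = (-52.8) + (+152.6) + (-316.2) = -216.4 kcal/mol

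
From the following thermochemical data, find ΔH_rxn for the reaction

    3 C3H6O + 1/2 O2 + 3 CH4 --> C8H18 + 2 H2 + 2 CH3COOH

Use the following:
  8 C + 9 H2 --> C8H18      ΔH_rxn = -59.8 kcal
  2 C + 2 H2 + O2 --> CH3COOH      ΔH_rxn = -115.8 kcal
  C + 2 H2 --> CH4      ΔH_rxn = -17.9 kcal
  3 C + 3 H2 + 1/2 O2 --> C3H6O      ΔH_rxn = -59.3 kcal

equation 1 as written: -59.8 kcal
equation 2 × 2: (2)·(-115.8) = -231.6 kcal
equation 3 reversed and × 3: (-3)·(-17.9) = +53.7 kcal
equation 4 reversed and × 3: (-3)·(-59.3) = +177.9 kcal
ΔH_rxn = (1)·(-59.8) + (2)·(-115.8) + (-3)·(-17.9) + (-3)·(-59.3) = -59.8 kcal

ΔH_rxn = -59.8 kcal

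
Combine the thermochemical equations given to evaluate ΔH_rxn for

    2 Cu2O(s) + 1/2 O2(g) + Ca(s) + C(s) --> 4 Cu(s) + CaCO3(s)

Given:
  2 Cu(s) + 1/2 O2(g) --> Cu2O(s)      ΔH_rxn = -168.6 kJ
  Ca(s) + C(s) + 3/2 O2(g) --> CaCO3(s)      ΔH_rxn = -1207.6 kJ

equation 1 reversed and × 2 (reverse to put Cu2O(s) on the reactant side; scale by 2 for the 2 Cu2O(s)): (-2)·(-168.6) = +337.2 kJ
equation 2 as written (CaCO3(s) already on the product side): -1207.6 kJ
ΔH_rxn = (+337.2) + (-1207.6) = -870.4 kJ

ΔH_rxn = -870.4 kJ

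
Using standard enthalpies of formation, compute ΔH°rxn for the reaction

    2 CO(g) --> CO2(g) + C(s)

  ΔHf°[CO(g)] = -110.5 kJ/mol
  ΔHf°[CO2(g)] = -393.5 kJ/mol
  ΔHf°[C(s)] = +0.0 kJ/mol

Products: 1·(-393.5) + 1·(+0.0) = -393.5
Reactants: 2·(-110.5) = -221.0
ΔH°rxn = (-393.5) − (-221.0) = -172.5 kJ/mol

ΔH°rxn = -172.5 kJ/mol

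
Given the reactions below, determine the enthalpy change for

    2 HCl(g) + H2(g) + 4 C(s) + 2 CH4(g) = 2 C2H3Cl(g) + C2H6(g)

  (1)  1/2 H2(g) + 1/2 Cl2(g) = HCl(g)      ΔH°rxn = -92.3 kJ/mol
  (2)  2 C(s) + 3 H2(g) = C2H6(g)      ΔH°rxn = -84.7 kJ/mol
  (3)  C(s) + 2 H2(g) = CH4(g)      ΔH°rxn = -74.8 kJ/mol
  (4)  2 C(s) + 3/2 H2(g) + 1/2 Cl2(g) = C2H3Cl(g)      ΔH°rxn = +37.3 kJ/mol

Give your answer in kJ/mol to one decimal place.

(1) reversed and × 2: (-2)·(-92.3) = +184.6 kJ/mol
(2) as written: -84.7 kJ/mol
(3) reversed and × 2: (-2)·(-74.8) = +149.6 kJ/mol
(4) × 2: (2)·(+37.3) = +74.6 kJ/mol
Summing the manipulated equations, ΔH°rxn = (-2)·(-92.3) + (1)·(-84.7) + (-2)·(-74.8) + (2)·(+37.3) = 324.1 kJ/mol

ΔH°rxn = 324.1 kJ/mol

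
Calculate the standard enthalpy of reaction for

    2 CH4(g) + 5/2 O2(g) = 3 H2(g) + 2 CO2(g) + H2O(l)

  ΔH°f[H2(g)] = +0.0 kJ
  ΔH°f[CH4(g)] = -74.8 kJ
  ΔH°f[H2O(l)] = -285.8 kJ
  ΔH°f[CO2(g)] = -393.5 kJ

ΔHrxn = -923.2 kJ

Products: 3·(+0.0) + 2·(-393.5) + 1·(-285.8) = -1072.8
Reactants: 2·(-74.8) + 5/2·(+0.0) = -149.6
ΔHrxn = (-1072.8) − (-149.6) = -923.2 kJ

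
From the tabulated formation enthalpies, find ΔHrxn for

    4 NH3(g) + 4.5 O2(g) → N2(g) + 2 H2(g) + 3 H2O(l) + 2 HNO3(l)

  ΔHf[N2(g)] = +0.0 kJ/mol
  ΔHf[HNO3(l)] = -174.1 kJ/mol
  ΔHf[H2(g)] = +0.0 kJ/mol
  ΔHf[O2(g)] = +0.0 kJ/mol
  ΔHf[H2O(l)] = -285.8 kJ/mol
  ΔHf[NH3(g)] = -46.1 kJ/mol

ΔHrxn = -1021.2 kJ/mol

Products: 1·(+0.0) + 2·(+0.0) + 3·(-285.8) + 2·(-174.1) = -1205.6
Reactants: 4·(-46.1) + 9/2·(+0.0) = -184.4
ΔHrxn = (-1205.6) − (-184.4) = -1021.2 kJ/mol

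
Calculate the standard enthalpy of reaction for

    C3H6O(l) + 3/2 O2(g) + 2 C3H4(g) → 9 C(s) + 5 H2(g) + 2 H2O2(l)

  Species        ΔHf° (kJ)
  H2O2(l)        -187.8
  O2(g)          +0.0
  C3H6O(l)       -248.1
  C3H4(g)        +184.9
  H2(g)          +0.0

ΔH°rxn = -497.3 kJ

ΔH°rxn = Σ nΔHf°(products) − Σ nΔHf°(reactants).
Products: 9·(+0.0) + 5·(+0.0) + 2·(-187.8) = -375.6
Reactants: 1·(-248.1) + 3/2·(+0.0) + 2·(+184.9) = +121.7
ΔH°rxn = (-375.6) − (+121.7) = -497.3 kJ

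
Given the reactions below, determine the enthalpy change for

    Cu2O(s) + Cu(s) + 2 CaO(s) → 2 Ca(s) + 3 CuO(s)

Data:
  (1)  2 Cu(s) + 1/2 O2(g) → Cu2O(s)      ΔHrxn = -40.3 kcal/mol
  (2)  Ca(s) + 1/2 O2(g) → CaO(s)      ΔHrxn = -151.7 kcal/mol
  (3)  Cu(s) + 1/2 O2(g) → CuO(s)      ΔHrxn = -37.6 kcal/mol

(1) reversed: +40.3 kcal/mol
(2) reversed and × 2: (-2)·(-151.7) = +303.4 kcal/mol
(3) × 3: (3)·(-37.6) = -112.8 kcal/mol
ΔHrxn = (-1)·(-40.3) + (-2)·(-151.7) + (3)·(-37.6) = 230.9 kcal/mol

ΔHrxn = 230.9 kcal/mol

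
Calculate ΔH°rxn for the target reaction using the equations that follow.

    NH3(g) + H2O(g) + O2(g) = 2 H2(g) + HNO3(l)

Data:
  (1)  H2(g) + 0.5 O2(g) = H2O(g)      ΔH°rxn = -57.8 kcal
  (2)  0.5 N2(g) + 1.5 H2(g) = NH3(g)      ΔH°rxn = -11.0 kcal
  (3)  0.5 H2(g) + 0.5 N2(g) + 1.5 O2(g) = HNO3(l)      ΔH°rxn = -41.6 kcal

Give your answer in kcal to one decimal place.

(1) reversed (H2O(g) must end up as a reactant): +57.8 kcal
(2) reversed (NH3(g) must end up as a reactant): +11.0 kcal
(3) as written (HNO3(l) already on the product side): -41.6 kcal
Since enthalpy is a state function, ΔH°rxn = (-1)·(-57.8) + (-1)·(-11.0) + (1)·(-41.6) = 27.2 kcal

ΔH°rxn = 27.2 kcal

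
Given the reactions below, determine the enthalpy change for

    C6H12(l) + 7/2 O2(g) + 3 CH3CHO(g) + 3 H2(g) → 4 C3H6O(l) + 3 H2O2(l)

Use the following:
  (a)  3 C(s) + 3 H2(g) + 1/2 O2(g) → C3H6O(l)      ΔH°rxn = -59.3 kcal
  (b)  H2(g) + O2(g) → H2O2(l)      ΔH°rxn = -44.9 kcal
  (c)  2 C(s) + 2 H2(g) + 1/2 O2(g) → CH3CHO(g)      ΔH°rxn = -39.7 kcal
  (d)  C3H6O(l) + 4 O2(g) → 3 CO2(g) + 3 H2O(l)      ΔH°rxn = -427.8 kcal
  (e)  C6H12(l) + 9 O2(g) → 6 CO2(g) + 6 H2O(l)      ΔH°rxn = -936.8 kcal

ΔH°rxn = -215.4 kcal

(a) × 2: (2)·(-59.3) = -118.6 kcal
(b) × 3 (scale by 3 for the 3 H2O2(l)): (3)·(-44.9) = -134.7 kcal
(c) reversed and × 3 (reverse to put CH3CHO(g) on the reactant side; scale by 3 for the 3 CH3CHO(g)): (-3)·(-39.7) = +119.1 kcal
(d) reversed and × 2: (-2)·(-427.8) = +855.6 kcal
(e) as written (C6H12(l) already on the reactant side): -936.8 kcal
ΔH°rxn = (2)·(-59.3) + (3)·(-44.9) + (-3)·(-39.7) + (-2)·(-427.8) + (1)·(-936.8) = -215.4 kcal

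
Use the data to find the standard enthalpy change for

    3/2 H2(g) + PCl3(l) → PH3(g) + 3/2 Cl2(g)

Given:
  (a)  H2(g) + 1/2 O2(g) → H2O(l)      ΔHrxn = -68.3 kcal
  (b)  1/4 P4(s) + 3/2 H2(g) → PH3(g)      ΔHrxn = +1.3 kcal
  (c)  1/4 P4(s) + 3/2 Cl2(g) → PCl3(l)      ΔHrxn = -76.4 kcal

(a): not needed (O2(g) appears nowhere else).
(b) as written (PH3(g) already on the product side): +1.3 kcal
(c) reversed (reverse to put PCl3(l) on the reactant side): +76.4 kcal
By Hess's law, ΔHrxn = (+1.3) + (+76.4) = 77.7 kcal

ΔHrxn = 77.7 kcal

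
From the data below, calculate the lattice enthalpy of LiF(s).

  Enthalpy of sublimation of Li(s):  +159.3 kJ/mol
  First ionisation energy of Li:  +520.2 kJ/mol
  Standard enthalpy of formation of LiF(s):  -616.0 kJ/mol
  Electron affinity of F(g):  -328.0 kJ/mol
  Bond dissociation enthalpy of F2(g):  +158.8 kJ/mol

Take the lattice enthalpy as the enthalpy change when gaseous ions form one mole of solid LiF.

U = -1046.9 kJ/mol

ΔHf° = 1·ΔHsub + 1·(ΣIE) + 1/2·D(F2) + 1·EA + U
-616.0 = 1·(+159.3) + 1·(+520.2) + 1/2·(+158.8) + 1·(-328.0) + U
U = -616.0 − (+430.9) = -1046.9 kJ/mol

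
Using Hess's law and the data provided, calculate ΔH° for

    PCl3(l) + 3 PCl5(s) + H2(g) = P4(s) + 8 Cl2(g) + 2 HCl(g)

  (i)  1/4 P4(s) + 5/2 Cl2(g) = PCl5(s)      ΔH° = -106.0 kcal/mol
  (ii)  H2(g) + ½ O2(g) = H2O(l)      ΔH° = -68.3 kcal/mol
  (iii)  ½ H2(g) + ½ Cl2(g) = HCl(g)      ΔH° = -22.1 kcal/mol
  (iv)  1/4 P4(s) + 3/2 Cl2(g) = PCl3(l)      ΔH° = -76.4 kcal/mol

(i) reversed and × 3: (-3)·(-106.0) = +318.0 kcal/mol
(ii): not needed.
(iii) × 2: (2)·(-22.1) = -44.2 kcal/mol
(iv) reversed: +76.4 kcal/mol
Since enthalpy is a state function, ΔH° = (+318.0) + (-44.2) + (+76.4) = 350.2 kcal/mol

ΔH° = 350.2 kcal/mol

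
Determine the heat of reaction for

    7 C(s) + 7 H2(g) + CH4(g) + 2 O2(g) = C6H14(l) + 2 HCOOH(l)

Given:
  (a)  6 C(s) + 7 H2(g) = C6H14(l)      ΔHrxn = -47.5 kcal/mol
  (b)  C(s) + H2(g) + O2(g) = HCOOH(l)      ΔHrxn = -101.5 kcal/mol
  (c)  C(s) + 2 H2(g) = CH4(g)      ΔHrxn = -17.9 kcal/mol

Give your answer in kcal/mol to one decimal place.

(a) as written (C6H14(l) already on the product side): -47.5 kcal/mol
(b) × 2 (scale by 2 for the 2 HCOOH(l)): (2)·(-101.5) = -203.0 kcal/mol
(c) reversed (CH4(g) must end up as a reactant): +17.9 kcal/mol
Combining the equations, ΔHrxn = (1)·(-47.5) + (2)·(-101.5) + (-1)·(-17.9) = -232.6 kcal/mol

ΔHrxn = -232.6 kcal/mol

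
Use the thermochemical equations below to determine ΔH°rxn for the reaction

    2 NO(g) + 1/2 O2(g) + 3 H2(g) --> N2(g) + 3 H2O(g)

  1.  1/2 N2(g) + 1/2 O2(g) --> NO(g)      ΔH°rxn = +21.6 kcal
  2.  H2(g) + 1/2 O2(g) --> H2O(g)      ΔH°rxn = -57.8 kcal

ΔH°rxn = -216.6 kcal

eq. 1 reversed and × 2: (-2)·(+21.6) = -43.2 kcal
eq. 2 × 3: (3)·(-57.8) = -173.4 kcal
ΔH°rxn = (-2)·(+21.6) + (3)·(-57.8) = -216.6 kcal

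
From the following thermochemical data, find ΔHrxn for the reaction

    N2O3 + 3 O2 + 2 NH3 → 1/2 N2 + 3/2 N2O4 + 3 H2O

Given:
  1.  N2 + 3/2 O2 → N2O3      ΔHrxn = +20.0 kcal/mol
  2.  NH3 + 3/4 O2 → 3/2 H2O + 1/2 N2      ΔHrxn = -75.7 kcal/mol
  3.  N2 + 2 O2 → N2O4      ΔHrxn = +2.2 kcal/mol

ΔHrxn = -168.1 kcal/mol

eq. 1 reversed: -20.0 kcal/mol
eq. 2 × 2: (2)·(-75.7) = -151.4 kcal/mol
eq. 3 × 3/2: (3/2)·(+2.2) = +3.3 kcal/mol
Since enthalpy is a state function, ΔHrxn = (-1)·(+20.0) + (2)·(-75.7) + (3/2)·(+2.2) = -168.1 kcal/mol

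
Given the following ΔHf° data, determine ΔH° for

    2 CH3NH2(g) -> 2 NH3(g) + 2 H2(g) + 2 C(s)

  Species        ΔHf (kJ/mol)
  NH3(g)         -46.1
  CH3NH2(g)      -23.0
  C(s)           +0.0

ΔH°rxn = Σ nΔHf°(products) − Σ nΔHf°(reactants).
Products: 2·(-46.1) + 2·(+0.0) + 2·(+0.0) = -92.2
Reactants: 2·(-23.0) = -46.0
ΔH° = (-92.2) − (-46.0) = -46.2 kJ/mol

ΔH° = -46.2 kJ/mol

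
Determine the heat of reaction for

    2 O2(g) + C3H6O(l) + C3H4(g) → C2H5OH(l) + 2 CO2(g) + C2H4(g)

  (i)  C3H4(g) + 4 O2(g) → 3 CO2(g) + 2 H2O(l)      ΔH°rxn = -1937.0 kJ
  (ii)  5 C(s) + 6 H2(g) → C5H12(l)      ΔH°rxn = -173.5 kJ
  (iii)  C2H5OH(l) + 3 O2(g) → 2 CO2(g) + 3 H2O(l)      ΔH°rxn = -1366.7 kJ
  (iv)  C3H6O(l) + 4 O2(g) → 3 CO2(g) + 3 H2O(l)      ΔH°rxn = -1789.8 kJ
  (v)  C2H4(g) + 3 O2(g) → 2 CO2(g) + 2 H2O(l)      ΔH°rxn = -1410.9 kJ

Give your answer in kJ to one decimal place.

ΔH°rxn = -949.2 kJ

(i) as written (C3H4(g) already on the reactant side): -1937.0 kJ
(ii): not needed (C5H12(l) appears nowhere else).
(iii) reversed (reverse to put C2H5OH(l) on the product side): +1366.7 kJ
(iv) as written (C3H6O(l) already on the reactant side): -1789.8 kJ
(v) reversed (reverse to put C2H4(g) on the product side): +1410.9 kJ
ΔH°rxn = (1)·(-1937.0) + (-1)·(-1366.7) + (1)·(-1789.8) + (-1)·(-1410.9) = -949.2 kJ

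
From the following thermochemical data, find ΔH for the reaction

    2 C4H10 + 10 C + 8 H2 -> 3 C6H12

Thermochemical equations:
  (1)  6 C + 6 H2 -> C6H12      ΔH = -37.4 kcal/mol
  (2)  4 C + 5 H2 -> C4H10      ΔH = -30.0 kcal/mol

(1) × 3: (3)·(-37.4) = -112.2 kcal/mol
(2) reversed and × 2: (-2)·(-30.0) = +60.0 kcal/mol
ΔH = (-112.2) + (+60.0) = -52.2 kcal/mol

ΔH = -52.2 kcal/mol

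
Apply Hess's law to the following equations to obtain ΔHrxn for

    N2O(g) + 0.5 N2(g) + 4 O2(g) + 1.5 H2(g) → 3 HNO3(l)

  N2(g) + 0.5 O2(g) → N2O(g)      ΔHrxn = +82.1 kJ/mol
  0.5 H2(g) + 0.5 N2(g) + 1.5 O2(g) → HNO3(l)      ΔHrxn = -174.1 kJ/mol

equation 1 reversed (reverse to put N2O(g) on the reactant side): -82.1 kJ/mol
equation 2 × 3 (×3 to match 3 HNO3(l) in the target): (3)·(-174.1) = -522.3 kJ/mol
ΔHrxn = (-82.1) + (-522.3) = -604.4 kJ/mol

ΔHrxn = -604.4 kJ/mol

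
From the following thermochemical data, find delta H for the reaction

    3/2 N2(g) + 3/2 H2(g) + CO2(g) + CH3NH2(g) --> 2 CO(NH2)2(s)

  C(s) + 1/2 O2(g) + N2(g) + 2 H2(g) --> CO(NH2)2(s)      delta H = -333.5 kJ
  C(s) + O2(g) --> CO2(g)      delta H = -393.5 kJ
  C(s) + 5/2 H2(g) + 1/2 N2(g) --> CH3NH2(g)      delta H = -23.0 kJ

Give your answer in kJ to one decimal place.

equation 1 × 2 (scale by 2 for the 2 CO(NH2)2(s)): (2)·(-333.5) = -667.0 kJ
equation 2 reversed (reverse to put CO2(g) on the reactant side): +393.5 kJ
equation 3 reversed (CH3NH2(g) must end up as a reactant): +23.0 kJ
delta H = (2)·(-333.5) + (-1)·(-393.5) + (-1)·(-23.0) = -250.5 kJ

delta H = -250.5 kJ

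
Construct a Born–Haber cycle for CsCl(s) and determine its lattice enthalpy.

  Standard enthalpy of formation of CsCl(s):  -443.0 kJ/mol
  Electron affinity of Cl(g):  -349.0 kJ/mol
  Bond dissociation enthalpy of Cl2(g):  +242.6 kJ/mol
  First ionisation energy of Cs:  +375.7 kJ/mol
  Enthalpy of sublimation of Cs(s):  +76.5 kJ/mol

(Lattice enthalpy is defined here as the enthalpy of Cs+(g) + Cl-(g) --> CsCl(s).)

ΔHf° = 1·ΔHsub + 1·(ΣIE) + 1/2·D(Cl2) + 1·EA + U
-443.0 = 1·(+76.5) + 1·(+375.7) + 1/2·(+242.6) + 1·(-349.0) + U
U = -443.0 − (+224.5) = -667.5 kJ/mol

U = -667.5 kJ/mol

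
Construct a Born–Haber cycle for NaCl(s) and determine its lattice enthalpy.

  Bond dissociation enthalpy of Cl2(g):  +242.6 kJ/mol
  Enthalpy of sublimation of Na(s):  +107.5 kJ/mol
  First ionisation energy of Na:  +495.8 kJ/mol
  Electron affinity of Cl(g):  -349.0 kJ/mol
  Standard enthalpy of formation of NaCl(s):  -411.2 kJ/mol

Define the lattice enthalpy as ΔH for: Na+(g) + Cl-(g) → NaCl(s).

U = -786.8 kJ/mol

ΔHf° = 1·ΔHsub + 1·(ΣIE) + 1/2·D(Cl2) + 1·EA + U
-411.2 = 1·(+107.5) + 1·(+495.8) + 1/2·(+242.6) + 1·(-349.0) + U
U = -411.2 − (+375.6) = -786.8 kJ/mol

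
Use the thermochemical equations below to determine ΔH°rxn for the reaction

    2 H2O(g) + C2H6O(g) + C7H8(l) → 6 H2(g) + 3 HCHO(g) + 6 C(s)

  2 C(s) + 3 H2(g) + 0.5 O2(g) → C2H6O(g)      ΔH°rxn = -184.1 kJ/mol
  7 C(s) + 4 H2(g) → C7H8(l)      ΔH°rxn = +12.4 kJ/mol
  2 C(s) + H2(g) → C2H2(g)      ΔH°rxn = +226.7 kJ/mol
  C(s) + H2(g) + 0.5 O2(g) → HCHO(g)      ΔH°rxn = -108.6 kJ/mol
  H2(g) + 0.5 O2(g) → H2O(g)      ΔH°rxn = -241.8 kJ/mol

ΔH°rxn = 329.5 kJ/mol

equation 1 reversed (reverse to put C2H6O(g) on the reactant side): +184.1 kJ/mol
equation 2 reversed (C7H8(l) must end up as a reactant): -12.4 kJ/mol
equation 3: not needed (C2H2(g) appears nowhere else).
equation 4 × 3 (×3 to match 3 HCHO(g) in the target): (3)·(-108.6) = -325.8 kJ/mol
equation 5 reversed and × 2 (reverse to put H2O(g) on the reactant side; ×2 to match 2 H2O(g) in the target): (-2)·(-241.8) = +483.6 kJ/mol
Summing the manipulated equations, ΔH°rxn = (+184.1) + (-12.4) + (-325.8) + (+483.6) = 329.5 kJ/mol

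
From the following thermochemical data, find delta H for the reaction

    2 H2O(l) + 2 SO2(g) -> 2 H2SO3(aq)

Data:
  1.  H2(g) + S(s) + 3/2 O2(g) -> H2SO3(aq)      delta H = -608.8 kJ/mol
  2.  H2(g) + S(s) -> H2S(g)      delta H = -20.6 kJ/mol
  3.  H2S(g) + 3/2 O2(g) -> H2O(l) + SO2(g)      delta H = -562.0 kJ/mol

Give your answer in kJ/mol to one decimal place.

delta H = -52.4 kJ/mol

eq. 1 × 2: (2)·(-608.8) = -1217.6 kJ/mol
eq. 2 reversed and × 2: (-2)·(-20.6) = +41.2 kJ/mol
eq. 3 reversed and × 2: (-2)·(-562.0) = +1124.0 kJ/mol
Combining the equations, delta H = (2)·(-608.8) + (-2)·(-20.6) + (-2)·(-562.0) = -52.4 kJ/mol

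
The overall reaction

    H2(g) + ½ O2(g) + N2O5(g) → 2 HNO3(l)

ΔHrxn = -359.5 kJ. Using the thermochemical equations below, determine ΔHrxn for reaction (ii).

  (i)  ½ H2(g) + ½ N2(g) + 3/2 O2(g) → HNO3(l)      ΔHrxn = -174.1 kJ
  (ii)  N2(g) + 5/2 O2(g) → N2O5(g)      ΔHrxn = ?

ΔHrxn = 11.3 kJ

(i) × 2 (×2 to match 2 HNO3(l) in the target): (2)·(-174.1) = -348.2 kJ
(ii) reversed (reverse to put N2O5(g) on the reactant side): contributes −x
-359.5 = (-348.2) − x
x = (-359.5 − (-348.2)) / (-1) = 11.3 kJ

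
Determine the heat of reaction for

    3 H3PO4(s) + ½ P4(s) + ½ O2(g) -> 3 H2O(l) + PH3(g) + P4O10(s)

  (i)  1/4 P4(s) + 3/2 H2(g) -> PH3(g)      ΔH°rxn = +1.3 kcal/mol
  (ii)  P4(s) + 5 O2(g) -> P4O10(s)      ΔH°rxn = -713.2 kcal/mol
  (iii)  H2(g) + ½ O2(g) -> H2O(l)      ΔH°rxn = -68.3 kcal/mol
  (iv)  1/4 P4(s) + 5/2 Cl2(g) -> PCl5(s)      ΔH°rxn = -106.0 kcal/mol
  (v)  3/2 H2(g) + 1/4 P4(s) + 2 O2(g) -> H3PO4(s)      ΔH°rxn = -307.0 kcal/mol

(i) as written (PH3(g) already on the product side): +1.3 kcal/mol
(ii) as written (P4O10(s) already on the product side): -713.2 kcal/mol
(iii) × 3 (×3 to match 3 H2O(l) in the target): (3)·(-68.3) = -204.9 kcal/mol
(iv): not needed (PCl5(s) appears nowhere else).
(v) reversed and × 3 (reverse to put H3PO4(s) on the reactant side; ×3 to match 3 H3PO4(s) in the target): (-3)·(-307.0) = +921.0 kcal/mol
Summing the manipulated equations, ΔH°rxn = (1)·(+1.3) + (1)·(-713.2) + (3)·(-68.3) + (-3)·(-307.0) = 4.2 kcal/mol

ΔH°rxn = 4.2 kcal/mol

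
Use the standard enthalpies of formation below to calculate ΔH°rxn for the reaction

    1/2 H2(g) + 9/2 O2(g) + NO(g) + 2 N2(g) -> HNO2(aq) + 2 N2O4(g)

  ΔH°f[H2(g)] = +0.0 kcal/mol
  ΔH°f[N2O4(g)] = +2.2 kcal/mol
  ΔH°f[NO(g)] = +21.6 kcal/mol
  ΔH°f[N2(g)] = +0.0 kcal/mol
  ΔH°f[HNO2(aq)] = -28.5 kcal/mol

Products: 1·(-28.5) + 2·(+2.2) = -24.1
Reactants: 1/2·(+0.0) + 9/2·(+0.0) + 1·(+21.6) + 2·(+0.0) = +21.6
ΔH°rxn = (-24.1) − (+21.6) = -45.7 kcal/mol

ΔH°rxn = -45.7 kcal/mol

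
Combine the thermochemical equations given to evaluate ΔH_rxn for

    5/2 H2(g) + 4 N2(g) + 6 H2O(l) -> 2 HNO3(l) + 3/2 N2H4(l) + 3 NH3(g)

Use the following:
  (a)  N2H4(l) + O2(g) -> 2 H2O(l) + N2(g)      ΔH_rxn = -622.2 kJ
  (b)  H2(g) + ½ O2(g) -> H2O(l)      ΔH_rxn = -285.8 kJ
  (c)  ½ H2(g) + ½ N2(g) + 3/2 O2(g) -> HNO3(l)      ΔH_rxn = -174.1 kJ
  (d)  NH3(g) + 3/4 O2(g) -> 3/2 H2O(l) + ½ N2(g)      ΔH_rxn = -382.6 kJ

ΔH_rxn = 1304.2 kJ

(a) reversed and × 3/2 (N2H4(l) must end up as a product; scale by 3/2 for the 3/2 N2H4(l)): (-3/2)·(-622.2) = +933.3 kJ
(b) × 3/2: (3/2)·(-285.8) = -428.7 kJ
(c) × 2 (×2 to match 2 HNO3(l) in the target): (2)·(-174.1) = -348.2 kJ
(d) reversed and × 3 (reverse to put NH3(g) on the product side; ×3 to match 3 NH3(g) in the target): (-3)·(-382.6) = +1147.8 kJ
Since enthalpy is a state function, ΔH_rxn = (-3/2)·(-622.2) + (3/2)·(-285.8) + (2)·(-174.1) + (-3)·(-382.6) = 1304.2 kJ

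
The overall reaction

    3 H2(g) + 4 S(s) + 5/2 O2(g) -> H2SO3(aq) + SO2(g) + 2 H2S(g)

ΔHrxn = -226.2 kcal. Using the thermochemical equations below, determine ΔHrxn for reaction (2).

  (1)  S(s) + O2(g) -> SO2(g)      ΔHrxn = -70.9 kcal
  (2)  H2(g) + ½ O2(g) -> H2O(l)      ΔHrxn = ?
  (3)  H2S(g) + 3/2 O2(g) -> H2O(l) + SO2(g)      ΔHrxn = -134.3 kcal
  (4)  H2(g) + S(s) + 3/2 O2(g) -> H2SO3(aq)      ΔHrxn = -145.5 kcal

(1) × 3: (3)·(-70.9) = -212.7 kcal
(2) × 2: contributes 2·x
(3) reversed and × 2: (-2)·(-134.3) = +268.6 kcal
(4) as written: -145.5 kcal
-226.2 = (-212.7) + (+268.6) + (-145.5) + 2·x
x = (-226.2 − (-89.6)) / (2) = -68.3 kcal

ΔHrxn = -68.3 kcal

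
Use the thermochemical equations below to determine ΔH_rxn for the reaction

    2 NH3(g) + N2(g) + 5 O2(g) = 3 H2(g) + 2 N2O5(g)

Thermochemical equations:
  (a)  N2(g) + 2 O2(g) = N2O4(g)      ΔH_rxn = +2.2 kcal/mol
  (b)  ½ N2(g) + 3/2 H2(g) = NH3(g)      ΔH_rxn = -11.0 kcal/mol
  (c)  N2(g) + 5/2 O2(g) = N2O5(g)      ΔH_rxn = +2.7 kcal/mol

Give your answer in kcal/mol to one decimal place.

(a): not needed (N2O4(g) appears nowhere else).
(b) reversed and × 2 (reverse to put NH3(g) on the reactant side; ×2 to match 2 NH3(g) in the target): (-2)·(-11.0) = +22.0 kcal/mol
(c) × 2 (scale by 2 for the 2 N2O5(g)): (2)·(+2.7) = +5.4 kcal/mol
Since enthalpy is a state function, ΔH_rxn = (+22.0) + (+5.4) = 27.4 kcal/mol

ΔH_rxn = 27.4 kcal/mol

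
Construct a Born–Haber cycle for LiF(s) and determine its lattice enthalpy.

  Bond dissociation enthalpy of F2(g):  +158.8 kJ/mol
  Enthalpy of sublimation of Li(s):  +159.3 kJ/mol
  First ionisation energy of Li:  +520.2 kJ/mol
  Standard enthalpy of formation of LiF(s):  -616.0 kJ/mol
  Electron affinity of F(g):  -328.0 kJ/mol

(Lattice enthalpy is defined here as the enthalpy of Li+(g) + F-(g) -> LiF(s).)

U = -1046.9 kJ/mol

ΔHf° = 1·ΔHsub + 1·(ΣIE) + 1/2·D(F2) + 1·EA + U
-616.0 = 1·(+159.3) + 1·(+520.2) + 1/2·(+158.8) + 1·(-328.0) + U
U = -616.0 − (+430.9) = -1046.9 kJ/mol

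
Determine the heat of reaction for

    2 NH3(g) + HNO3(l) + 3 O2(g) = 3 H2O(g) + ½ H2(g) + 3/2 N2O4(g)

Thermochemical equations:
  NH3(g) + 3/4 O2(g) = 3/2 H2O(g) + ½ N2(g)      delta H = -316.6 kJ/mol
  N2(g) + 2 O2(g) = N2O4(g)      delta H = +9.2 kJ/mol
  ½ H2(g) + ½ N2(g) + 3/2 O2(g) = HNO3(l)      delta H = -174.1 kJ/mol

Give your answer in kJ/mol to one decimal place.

equation 1 × 2: (2)·(-316.6) = -633.2 kJ/mol
equation 2 × 3/2: (3/2)·(+9.2) = +13.8 kJ/mol
equation 3 reversed: +174.1 kJ/mol
delta H = (2)·(-316.6) + (3/2)·(+9.2) + (-1)·(-174.1) = -445.3 kJ/mol

delta H = -445.3 kJ/mol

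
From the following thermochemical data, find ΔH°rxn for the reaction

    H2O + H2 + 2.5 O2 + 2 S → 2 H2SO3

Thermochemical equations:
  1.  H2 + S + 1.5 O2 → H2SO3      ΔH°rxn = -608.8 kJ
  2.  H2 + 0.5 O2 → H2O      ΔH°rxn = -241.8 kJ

ΔH°rxn = -975.8 kJ

eq. 1 × 2: (2)·(-608.8) = -1217.6 kJ
eq. 2 reversed: +241.8 kJ
ΔH°rxn = (2)·(-608.8) + (-1)·(-241.8) = -975.8 kJ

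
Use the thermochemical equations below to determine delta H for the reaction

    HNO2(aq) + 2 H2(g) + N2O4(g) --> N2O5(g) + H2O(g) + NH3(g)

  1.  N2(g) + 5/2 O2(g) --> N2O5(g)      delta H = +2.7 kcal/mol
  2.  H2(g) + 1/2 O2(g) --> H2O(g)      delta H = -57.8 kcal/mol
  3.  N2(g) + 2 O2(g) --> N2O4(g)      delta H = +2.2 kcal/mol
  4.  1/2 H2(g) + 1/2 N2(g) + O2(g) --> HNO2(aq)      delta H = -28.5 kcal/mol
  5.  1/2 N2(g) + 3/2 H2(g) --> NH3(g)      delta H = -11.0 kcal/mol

delta H = -39.8 kcal/mol

eq. 1 as written (N2O5(g) already on the product side): +2.7 kcal/mol
eq. 2 as written (H2O(g) already on the product side): -57.8 kcal/mol
eq. 3 reversed (N2O4(g) must end up as a reactant): -2.2 kcal/mol
eq. 4 reversed (HNO2(aq) must end up as a reactant): +28.5 kcal/mol
eq. 5 as written (NH3(g) already on the product side): -11.0 kcal/mol
delta H = (1)·(+2.7) + (1)·(-57.8) + (-1)·(+2.2) + (-1)·(-28.5) + (1)·(-11.0) = -39.8 kcal/mol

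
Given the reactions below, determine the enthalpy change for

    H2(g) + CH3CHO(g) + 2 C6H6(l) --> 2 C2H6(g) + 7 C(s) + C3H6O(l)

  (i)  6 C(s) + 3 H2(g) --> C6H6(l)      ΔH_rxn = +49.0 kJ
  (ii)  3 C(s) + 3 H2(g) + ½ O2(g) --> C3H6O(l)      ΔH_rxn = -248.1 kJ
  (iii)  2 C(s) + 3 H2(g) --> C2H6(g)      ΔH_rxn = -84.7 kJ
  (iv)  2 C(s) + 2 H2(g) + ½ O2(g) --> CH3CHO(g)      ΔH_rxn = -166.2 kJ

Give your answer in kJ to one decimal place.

(i) reversed and × 2 (reverse to put C6H6(l) on the reactant side; ×2 to match 2 C6H6(l) in the target): (-2)·(+49.0) = -98.0 kJ
(ii) as written (C3H6O(l) already on the product side): -248.1 kJ
(iii) × 2 (scale by 2 for the 2 C2H6(g)): (2)·(-84.7) = -169.4 kJ
(iv) reversed (reverse to put CH3CHO(g) on the reactant side): +166.2 kJ
By Hess's law, ΔH_rxn = (-2)·(+49.0) + (1)·(-248.1) + (2)·(-84.7) + (-1)·(-166.2) = -349.3 kJ

ΔH_rxn = -349.3 kJ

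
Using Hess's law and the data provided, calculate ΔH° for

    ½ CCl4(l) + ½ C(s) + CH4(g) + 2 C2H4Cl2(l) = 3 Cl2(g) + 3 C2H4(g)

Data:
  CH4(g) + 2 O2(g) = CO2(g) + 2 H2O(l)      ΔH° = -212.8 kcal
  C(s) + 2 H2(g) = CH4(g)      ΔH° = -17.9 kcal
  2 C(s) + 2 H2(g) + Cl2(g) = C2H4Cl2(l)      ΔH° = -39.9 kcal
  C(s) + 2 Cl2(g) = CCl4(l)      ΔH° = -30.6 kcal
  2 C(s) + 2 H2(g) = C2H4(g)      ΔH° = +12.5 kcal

ΔH° = 150.5 kcal

equation 1: not needed.
equation 2 reversed: +17.9 kcal
equation 3 reversed and × 2: (-2)·(-39.9) = +79.8 kcal
equation 4 reversed and × 1/2: (-1/2)·(-30.6) = +15.3 kcal
equation 5 × 3: (3)·(+12.5) = +37.5 kcal
Combining the equations, ΔH° = (+17.9) + (+79.8) + (+15.3) + (+37.5) = 150.5 kcal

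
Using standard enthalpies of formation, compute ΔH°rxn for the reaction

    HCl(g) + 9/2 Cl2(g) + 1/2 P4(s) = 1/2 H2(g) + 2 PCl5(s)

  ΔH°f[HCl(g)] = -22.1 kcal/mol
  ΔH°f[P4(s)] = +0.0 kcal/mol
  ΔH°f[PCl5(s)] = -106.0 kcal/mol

ΔH°rxn = -189.9 kcal/mol

Products: 1/2·(+0.0) + 2·(-106.0) = -212.0
Reactants: 1·(-22.1) + 9/2·(+0.0) + 1/2·(+0.0) = -22.1
ΔH°rxn = (-212.0) − (-22.1) = -189.9 kcal/mol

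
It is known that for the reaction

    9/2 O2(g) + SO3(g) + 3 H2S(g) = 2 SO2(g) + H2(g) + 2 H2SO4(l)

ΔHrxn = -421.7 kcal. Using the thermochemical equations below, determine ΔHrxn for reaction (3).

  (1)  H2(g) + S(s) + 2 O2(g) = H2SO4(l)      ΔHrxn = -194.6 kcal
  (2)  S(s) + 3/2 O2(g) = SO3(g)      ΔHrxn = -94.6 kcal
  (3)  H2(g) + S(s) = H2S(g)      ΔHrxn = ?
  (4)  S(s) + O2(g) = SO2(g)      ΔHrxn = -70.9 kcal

(1) × 2: (2)·(-194.6) = -389.2 kcal
(2) reversed: +94.6 kcal
(3) reversed and × 3: contributes −3·x
(4) × 2: (2)·(-70.9) = -141.8 kcal
-421.7 = (-389.2) + (+94.6) + (-141.8) − 3·x
x = (-421.7 − (-436.4)) / (-3) = -4.9 kcal

ΔHrxn = -4.9 kcal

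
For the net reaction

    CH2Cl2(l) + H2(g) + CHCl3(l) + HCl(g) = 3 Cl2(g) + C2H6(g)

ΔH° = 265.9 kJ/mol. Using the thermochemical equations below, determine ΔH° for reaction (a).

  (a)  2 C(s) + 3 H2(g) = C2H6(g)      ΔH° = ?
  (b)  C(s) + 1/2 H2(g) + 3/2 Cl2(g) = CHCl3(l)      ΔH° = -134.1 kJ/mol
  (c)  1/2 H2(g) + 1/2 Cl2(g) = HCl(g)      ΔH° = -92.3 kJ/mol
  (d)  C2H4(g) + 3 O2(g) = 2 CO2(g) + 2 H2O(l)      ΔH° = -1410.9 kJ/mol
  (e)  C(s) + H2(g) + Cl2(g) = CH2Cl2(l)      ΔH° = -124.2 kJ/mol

(a) as written (C2H6(g) already on the product side): contributes x
(b) reversed (reverse to put CHCl3(l) on the reactant side): +134.1 kJ/mol
(c) reversed (reverse to put HCl(g) on the reactant side): +92.3 kJ/mol
(d): not needed (H2O(l) appears nowhere else).
(e) reversed (reverse to put CH2Cl2(l) on the reactant side): +124.2 kJ/mol
+265.9 = (+134.1) + (+92.3) + (+124.2) + x
x = (+265.9 − (+350.6)) / (1) = -84.7 kJ/mol

ΔH° = -84.7 kJ/mol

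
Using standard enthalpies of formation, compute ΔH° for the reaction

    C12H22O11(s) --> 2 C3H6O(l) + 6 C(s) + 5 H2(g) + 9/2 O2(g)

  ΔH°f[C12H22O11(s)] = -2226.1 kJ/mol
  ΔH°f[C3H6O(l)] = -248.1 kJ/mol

ΔH° = 1729.9 kJ/mol

Products: 2·(-248.1) + 6·(+0.0) + 5·(+0.0) + 9/2·(+0.0) = -496.2
Reactants: 1·(-2226.1) = -2226.1
ΔH° = (-496.2) − (-2226.1) = 1729.9 kJ/mol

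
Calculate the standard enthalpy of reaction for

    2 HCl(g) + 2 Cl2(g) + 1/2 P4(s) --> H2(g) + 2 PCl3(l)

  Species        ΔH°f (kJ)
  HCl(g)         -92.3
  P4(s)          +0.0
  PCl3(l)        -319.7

ΔH° = -454.8 kJ

Products: 1·(+0.0) + 2·(-319.7) = -639.4
Reactants: 2·(-92.3) + 2·(+0.0) + 1/2·(+0.0) = -184.6
ΔH° = (-639.4) − (-184.6) = -454.8 kJ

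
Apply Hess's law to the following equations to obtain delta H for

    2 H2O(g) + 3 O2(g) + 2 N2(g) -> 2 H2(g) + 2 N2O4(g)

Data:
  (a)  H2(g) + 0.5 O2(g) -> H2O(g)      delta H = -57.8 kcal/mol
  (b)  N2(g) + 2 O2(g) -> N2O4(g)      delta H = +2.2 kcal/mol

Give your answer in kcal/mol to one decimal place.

(a) reversed and × 2 (H2O(g) must end up as a reactant; scale by 2 for the 2 H2O(g)): (-2)·(-57.8) = +115.6 kcal/mol
(b) × 2 (×2 to match 2 N2O4(g) in the target): (2)·(+2.2) = +4.4 kcal/mol
Since enthalpy is a state function, delta H = (-2)·(-57.8) + (2)·(+2.2) = 120.0 kcal/mol

delta H = 120.0 kcal/mol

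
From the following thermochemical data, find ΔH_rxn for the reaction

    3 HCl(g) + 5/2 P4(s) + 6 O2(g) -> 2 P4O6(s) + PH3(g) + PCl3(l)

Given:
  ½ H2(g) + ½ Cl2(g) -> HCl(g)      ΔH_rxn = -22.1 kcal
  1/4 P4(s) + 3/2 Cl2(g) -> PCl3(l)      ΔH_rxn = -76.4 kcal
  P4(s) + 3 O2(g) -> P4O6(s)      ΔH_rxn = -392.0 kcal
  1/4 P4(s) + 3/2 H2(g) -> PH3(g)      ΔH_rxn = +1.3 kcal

ΔH_rxn = -792.8 kcal

equation 1 reversed and × 3 (reverse to put HCl(g) on the reactant side; scale by 3 for the 3 HCl(g)): (-3)·(-22.1) = +66.3 kcal
equation 2 as written (PCl3(l) already on the product side): -76.4 kcal
equation 3 × 2 (×2 to match 2 P4O6(s) in the target): (2)·(-392.0) = -784.0 kcal
equation 4 as written (PH3(g) already on the product side): +1.3 kcal
ΔH_rxn = (-3)·(-22.1) + (1)·(-76.4) + (2)·(-392.0) + (1)·(+1.3) = -792.8 kcal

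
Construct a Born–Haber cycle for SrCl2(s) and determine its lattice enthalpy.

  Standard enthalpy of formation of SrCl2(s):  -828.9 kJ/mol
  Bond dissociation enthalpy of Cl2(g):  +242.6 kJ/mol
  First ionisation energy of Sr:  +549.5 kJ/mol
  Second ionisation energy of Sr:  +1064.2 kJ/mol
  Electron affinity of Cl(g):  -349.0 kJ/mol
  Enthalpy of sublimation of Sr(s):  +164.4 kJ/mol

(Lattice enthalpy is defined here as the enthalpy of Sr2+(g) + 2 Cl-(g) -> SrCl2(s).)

ΔHf° = 1·ΔHsub + 1·(ΣIE) + 1·D(Cl2) + 2·EA + U
-828.9 = 1·(+164.4) + 1·(+1613.7) + 1·(+242.6) + 2·(-349.0) + U
U = -828.9 − (+1322.7) = -2151.6 kJ/mol

U = -2151.6 kJ/mol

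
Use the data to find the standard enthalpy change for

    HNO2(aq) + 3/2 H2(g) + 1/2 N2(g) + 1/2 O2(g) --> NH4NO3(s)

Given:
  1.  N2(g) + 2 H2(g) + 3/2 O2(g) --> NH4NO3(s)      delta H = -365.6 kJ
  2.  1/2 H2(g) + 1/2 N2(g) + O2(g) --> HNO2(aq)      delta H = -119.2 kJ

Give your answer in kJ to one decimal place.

delta H = -246.4 kJ

eq. 1 as written: -365.6 kJ
eq. 2 reversed: +119.2 kJ
delta H = (-365.6) + (+119.2) = -246.4 kJ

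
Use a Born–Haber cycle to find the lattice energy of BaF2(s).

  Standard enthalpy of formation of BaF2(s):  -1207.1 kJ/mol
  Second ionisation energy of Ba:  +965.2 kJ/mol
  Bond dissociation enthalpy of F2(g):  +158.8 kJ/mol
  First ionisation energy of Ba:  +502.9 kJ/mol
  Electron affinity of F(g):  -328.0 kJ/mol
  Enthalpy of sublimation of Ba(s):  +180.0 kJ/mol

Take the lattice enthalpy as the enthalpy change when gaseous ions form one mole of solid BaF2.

ΔHf° = 1·ΔHsub + 1·(ΣIE) + 1·D(F2) + 2·EA + U
-1207.1 = 1·(+180.0) + 1·(+1468.1) + 1·(+158.8) + 2·(-328.0) + U
U = -1207.1 − (+1150.9) = -2358.0 kJ/mol

U = -2358.0 kJ/mol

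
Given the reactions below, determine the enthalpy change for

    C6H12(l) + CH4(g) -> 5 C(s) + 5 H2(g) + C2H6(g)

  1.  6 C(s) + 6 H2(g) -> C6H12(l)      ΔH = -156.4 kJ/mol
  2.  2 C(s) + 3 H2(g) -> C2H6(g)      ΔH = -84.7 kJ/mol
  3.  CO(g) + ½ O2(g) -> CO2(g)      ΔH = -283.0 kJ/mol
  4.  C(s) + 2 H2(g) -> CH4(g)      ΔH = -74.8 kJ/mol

ΔH = 146.5 kJ/mol

eq. 1 reversed (C6H12(l) must end up as a reactant): +156.4 kJ/mol
eq. 2 as written (C2H6(g) already on the product side): -84.7 kJ/mol
eq. 3: not needed (O2(g) appears nowhere else).
eq. 4 reversed (reverse to put CH4(g) on the reactant side): +74.8 kJ/mol
Since enthalpy is a state function, ΔH = (+156.4) + (-84.7) + (+74.8) = 146.5 kJ/mol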